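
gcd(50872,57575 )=1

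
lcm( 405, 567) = 2835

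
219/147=1 + 24/49=1.49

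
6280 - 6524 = -244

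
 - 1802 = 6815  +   - 8617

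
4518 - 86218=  - 81700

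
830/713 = 1 + 117/713 =1.16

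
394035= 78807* 5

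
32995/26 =1269 +1/26 = 1269.04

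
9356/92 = 2339/23 = 101.70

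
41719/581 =41719/581= 71.81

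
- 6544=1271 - 7815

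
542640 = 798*680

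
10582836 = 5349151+5233685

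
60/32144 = 15/8036=   0.00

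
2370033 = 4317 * 549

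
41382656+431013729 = 472396385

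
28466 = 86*331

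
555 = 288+267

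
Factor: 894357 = 3^2*43^1*2311^1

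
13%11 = 2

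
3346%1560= 226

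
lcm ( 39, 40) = 1560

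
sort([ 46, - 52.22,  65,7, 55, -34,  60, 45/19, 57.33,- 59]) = [-59,  -  52.22,-34,  45/19,  7, 46,55,57.33,60,  65 ] 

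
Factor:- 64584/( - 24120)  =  3^1*5^( - 1 ) * 13^1*23^1 *67^( - 1) = 897/335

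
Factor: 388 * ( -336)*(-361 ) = 47062848 =2^6  *3^1 * 7^1*19^2 * 97^1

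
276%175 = 101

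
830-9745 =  - 8915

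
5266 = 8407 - 3141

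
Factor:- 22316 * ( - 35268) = 2^4*  3^1*7^1*797^1 * 2939^1 = 787040688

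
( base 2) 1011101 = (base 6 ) 233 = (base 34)2p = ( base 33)2r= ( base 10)93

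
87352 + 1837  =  89189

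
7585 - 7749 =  - 164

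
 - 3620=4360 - 7980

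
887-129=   758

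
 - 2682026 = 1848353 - 4530379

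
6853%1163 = 1038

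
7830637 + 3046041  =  10876678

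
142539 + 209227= 351766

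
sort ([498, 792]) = [ 498, 792]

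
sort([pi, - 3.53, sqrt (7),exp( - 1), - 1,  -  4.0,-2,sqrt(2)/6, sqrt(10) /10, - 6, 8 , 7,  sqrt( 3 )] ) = [- 6,-4.0, - 3.53, -2, - 1,sqrt( 2 )/6, sqrt(10)/10 , exp( - 1 ), sqrt(3 ), sqrt(7),pi , 7, 8]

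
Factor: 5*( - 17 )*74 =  - 6290 = - 2^1*5^1*17^1 * 37^1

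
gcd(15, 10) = 5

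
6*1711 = 10266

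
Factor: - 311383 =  - 101^1*3083^1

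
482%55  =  42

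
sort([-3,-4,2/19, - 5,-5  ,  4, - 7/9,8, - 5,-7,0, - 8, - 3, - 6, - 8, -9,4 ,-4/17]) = [-9,  -  8,-8,-7, - 6, - 5,-5,-5, - 4, - 3, - 3, - 7/9,  -  4/17,0,2/19, 4,4,8 ]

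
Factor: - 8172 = -2^2 * 3^2*227^1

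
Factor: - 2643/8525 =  - 3^1*5^( - 2) * 11^ ( - 1 ) * 31^( - 1 ) * 881^1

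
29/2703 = 29/2703 = 0.01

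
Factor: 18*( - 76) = - 2^3*3^2*19^1 = - 1368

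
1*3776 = 3776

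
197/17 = 11 + 10/17 = 11.59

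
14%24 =14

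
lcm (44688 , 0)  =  0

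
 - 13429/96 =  - 13429/96 = - 139.89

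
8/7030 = 4/3515  =  0.00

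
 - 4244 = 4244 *(  -  1) 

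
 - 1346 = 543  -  1889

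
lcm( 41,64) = 2624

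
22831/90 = 253 + 61/90= 253.68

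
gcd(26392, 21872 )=8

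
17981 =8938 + 9043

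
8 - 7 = 1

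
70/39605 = 14/7921 = 0.00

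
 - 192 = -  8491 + 8299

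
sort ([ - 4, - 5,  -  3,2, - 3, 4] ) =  [-5,  -  4,-3,  -  3, 2,4 ]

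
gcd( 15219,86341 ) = 1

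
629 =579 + 50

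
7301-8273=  - 972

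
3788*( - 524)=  - 1984912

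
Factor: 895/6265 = 7^( - 1)  =  1/7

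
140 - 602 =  - 462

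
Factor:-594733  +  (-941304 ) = -1536037^1 = -1536037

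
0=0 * 5956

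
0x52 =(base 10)82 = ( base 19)46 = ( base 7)145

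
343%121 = 101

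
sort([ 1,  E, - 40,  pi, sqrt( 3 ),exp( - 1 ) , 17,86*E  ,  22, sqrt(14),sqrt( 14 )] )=[ - 40,exp( -1),1, sqrt(3 ), E, pi, sqrt(14 ),sqrt( 14 ),17,22, 86*E]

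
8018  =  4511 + 3507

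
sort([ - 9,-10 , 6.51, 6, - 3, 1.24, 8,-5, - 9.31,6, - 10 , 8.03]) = [ - 10,-10, - 9.31, - 9, - 5, - 3, 1.24, 6, 6, 6.51, 8, 8.03 ]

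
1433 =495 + 938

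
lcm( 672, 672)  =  672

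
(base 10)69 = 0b1000101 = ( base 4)1011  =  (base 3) 2120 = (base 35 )1Y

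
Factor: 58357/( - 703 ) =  - 13^1*19^(-1) * 37^ ( - 1)*67^2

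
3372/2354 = 1686/1177  =  1.43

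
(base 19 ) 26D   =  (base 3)1011110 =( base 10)849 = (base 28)129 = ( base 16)351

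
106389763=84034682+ 22355081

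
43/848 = 43/848= 0.05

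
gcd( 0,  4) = 4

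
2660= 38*70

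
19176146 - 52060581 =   -  32884435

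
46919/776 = 60+359/776 = 60.46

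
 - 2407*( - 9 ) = 21663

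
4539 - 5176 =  - 637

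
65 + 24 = 89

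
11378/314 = 5689/157  =  36.24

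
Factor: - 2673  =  -3^5*11^1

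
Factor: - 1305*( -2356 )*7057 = 2^2 * 3^2 * 5^1*19^1 * 29^1 * 31^1 * 7057^1 = 21697311060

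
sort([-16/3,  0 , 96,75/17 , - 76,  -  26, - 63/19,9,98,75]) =[ - 76, - 26,-16/3, - 63/19,  0,75/17,  9 , 75, 96 , 98 ] 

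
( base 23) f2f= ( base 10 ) 7996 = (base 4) 1330330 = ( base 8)17474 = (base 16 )1f3c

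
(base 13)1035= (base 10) 2241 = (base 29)2J8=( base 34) 1VV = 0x8c1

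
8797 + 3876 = 12673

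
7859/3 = 2619 + 2/3 = 2619.67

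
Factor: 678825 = 3^2  *  5^2 * 7^1*431^1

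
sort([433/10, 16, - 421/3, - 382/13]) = [- 421/3, - 382/13,  16, 433/10]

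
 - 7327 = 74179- 81506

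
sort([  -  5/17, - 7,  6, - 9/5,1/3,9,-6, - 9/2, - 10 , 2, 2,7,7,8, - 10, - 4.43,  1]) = [ - 10, - 10,-7, - 6, - 9/2, - 4.43, - 9/5, - 5/17 , 1/3,1,2,2 , 6,7, 7, 8,9] 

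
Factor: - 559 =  - 13^1*43^1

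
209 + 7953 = 8162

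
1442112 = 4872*296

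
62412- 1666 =60746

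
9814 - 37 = 9777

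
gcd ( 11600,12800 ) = 400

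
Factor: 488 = 2^3 * 61^1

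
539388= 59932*9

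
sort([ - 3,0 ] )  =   [ - 3,0 ] 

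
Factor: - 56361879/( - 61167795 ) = 18787293/20389265 = 3^2*5^( - 1)*7^1* 13^(-1 )*73^ ( - 1 )*4297^( - 1)* 298211^1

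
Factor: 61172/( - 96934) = - 2^1*17^( - 1) * 41^1 *373^1*2851^(-1 )=-30586/48467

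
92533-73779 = 18754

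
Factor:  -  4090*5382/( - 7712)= 5503095/1928  =  2^( - 3)*3^2*5^1*13^1*23^1 * 241^ ( -1)*409^1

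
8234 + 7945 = 16179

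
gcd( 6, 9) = 3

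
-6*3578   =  -21468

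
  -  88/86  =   - 2 + 42/43 = - 1.02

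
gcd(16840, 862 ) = 2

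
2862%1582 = 1280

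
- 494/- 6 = 82 + 1/3 = 82.33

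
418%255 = 163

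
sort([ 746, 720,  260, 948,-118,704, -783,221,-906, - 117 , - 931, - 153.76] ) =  [ - 931, - 906, - 783,-153.76,  -  118,-117  ,  221, 260,704, 720 , 746, 948]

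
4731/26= 181 + 25/26 = 181.96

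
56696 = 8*7087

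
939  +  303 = 1242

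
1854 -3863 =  - 2009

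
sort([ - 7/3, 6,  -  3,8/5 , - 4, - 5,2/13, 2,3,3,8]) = [ - 5, - 4, - 3, - 7/3,2/13, 8/5 , 2,  3,3,6,8 ] 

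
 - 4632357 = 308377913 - 313010270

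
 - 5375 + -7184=-12559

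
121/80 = 1 + 41/80 = 1.51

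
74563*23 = 1714949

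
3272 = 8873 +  - 5601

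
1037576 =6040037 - 5002461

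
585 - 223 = 362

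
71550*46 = 3291300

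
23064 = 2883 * 8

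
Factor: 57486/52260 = 11/10 = 2^(-1 )*5^(-1)*11^1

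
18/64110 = 3/10685 = 0.00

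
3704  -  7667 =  - 3963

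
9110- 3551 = 5559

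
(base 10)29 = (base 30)T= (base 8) 35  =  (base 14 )21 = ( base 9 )32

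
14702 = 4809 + 9893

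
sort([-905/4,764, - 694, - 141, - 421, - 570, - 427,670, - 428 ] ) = [ - 694, - 570,-428,- 427, - 421,  -  905/4, - 141,  670, 764] 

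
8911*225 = 2004975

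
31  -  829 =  - 798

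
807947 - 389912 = 418035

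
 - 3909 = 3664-7573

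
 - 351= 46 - 397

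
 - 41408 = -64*647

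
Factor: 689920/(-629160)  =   - 2^5*3^( - 1)*11^1 * 107^( - 1 )=- 352/321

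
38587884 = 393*98188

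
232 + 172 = 404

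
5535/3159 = 1+88/117 = 1.75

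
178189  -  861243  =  -683054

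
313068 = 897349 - 584281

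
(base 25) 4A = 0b1101110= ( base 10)110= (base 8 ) 156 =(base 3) 11002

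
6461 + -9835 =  - 3374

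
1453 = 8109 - 6656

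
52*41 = 2132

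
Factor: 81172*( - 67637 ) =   -  2^2*7^1 * 13^1*223^1 * 239^1*283^1 = - 5490230564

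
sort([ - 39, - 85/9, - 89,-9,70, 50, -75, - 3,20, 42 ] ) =[-89, - 75,-39,-85/9, - 9,-3,20,42, 50 , 70]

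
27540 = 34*810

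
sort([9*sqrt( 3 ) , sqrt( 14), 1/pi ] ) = [ 1/pi,sqrt ( 14 ), 9*sqrt( 3)]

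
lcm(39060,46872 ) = 234360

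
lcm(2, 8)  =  8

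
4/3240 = 1/810 = 0.00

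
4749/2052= 1583/684  =  2.31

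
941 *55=51755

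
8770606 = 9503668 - 733062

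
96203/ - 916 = -106 + 893/916  =  - 105.03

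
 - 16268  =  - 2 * 8134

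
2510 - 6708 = - 4198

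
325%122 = 81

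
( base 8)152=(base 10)106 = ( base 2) 1101010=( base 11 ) 97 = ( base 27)3p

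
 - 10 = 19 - 29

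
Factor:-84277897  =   - 11^1*37^1*53^1*3907^1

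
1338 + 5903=7241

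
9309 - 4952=4357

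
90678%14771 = 2052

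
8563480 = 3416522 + 5146958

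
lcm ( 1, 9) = 9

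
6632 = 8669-2037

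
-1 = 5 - 6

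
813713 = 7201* 113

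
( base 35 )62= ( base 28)7g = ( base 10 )212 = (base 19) B3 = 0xd4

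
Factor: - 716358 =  - 2^1*3^1*23^1 * 29^1*179^1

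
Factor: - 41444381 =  - 11^1*3767671^1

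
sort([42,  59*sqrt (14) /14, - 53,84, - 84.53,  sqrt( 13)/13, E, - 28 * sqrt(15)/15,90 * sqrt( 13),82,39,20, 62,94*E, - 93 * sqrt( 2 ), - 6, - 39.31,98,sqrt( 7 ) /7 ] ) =[-93*sqrt (2),-84.53 , - 53, - 39.31 , - 28*sqrt( 15)/15, - 6,sqrt( 13)/13,sqrt(7 ) /7, E,  59*sqrt(14 ) /14,20, 39,42, 62, 82,84, 98,94*E, 90*sqrt(13) ] 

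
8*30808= 246464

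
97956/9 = 10884 = 10884.00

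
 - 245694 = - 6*40949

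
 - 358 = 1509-1867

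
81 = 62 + 19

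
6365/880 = 1273/176 = 7.23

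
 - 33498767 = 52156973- 85655740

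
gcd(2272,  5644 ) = 4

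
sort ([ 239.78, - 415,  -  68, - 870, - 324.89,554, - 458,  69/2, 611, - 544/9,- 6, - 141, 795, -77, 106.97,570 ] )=[ - 870, - 458 , - 415,-324.89, - 141, - 77, -68, - 544/9, - 6,69/2,106.97, 239.78, 554 , 570 , 611, 795]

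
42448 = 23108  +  19340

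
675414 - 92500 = 582914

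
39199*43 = 1685557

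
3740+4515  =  8255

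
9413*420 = 3953460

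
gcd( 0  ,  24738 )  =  24738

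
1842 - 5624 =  - 3782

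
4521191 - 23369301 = -18848110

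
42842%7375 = 5967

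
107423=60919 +46504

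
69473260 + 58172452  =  127645712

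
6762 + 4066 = 10828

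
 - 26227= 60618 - 86845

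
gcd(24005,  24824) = 1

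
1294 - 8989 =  - 7695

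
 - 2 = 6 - 8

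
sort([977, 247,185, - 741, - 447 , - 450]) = [ -741, - 450, - 447,185, 247, 977 ]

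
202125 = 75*2695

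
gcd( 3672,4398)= 6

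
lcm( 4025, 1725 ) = 12075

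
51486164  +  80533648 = 132019812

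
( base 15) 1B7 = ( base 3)112201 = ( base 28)E5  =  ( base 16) 18d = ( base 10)397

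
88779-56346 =32433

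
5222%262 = 244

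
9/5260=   9/5260=0.00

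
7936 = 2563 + 5373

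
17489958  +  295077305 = 312567263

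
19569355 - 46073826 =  - 26504471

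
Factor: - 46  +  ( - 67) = -113^1 =- 113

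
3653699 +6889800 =10543499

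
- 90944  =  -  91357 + 413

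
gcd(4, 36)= 4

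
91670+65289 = 156959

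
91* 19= 1729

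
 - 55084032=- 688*80064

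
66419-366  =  66053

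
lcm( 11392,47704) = 763264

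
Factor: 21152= 2^5*661^1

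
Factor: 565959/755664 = 188653/251888 = 2^( - 4)*7^ ( - 1) * 13^( - 1 )*173^( - 1)*188653^1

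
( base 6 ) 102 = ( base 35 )13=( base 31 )17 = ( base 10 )38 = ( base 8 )46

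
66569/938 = 70 + 909/938 = 70.97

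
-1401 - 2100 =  -3501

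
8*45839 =366712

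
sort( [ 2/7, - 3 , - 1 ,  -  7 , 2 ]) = [ - 7, - 3,- 1, 2/7, 2]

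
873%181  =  149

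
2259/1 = 2259 = 2259.00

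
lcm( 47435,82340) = 4364020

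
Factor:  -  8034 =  - 2^1*3^1*13^1*103^1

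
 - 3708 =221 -3929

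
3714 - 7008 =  - 3294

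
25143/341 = 25143/341 = 73.73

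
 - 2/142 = - 1 + 70/71  =  - 0.01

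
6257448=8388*746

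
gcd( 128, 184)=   8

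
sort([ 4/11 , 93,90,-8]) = [ - 8,4/11, 90, 93 ] 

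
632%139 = 76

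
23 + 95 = 118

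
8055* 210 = 1691550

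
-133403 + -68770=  - 202173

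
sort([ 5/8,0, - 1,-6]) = [  -  6, - 1,0,5/8]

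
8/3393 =8/3393 = 0.00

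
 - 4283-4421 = -8704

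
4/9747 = 4/9747 = 0.00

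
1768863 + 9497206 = 11266069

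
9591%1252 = 827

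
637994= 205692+432302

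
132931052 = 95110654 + 37820398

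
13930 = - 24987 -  - 38917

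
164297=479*343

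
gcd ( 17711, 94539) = 1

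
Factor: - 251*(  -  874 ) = 219374=2^1*19^1*23^1 * 251^1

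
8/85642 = 4/42821=0.00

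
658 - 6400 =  - 5742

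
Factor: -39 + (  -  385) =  - 424 = -2^3*53^1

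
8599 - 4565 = 4034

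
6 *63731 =382386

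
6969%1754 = 1707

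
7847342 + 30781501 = 38628843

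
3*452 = 1356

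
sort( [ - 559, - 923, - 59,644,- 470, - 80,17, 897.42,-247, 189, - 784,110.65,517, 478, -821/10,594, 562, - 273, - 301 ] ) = [ - 923, - 784, - 559, - 470, - 301, - 273,- 247, - 821/10, - 80,  -  59, 17,110.65, 189, 478,  517,562,594,  644,897.42 ]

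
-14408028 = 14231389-28639417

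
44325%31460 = 12865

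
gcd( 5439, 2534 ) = 7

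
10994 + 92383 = 103377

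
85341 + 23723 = 109064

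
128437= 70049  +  58388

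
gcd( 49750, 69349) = 1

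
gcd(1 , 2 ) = 1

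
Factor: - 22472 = -2^3 * 53^2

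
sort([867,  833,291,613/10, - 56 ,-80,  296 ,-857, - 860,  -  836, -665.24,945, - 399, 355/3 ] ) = [ - 860,-857, - 836 , - 665.24, - 399, - 80 , - 56,  613/10,355/3, 291, 296 , 833,867,945]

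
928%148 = 40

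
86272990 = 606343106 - 520070116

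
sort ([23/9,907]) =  [23/9,907]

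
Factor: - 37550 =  - 2^1 * 5^2*751^1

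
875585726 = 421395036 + 454190690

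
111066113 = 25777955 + 85288158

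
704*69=48576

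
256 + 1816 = 2072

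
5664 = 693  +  4971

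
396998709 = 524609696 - 127610987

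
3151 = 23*137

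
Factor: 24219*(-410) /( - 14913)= 1103310/1657=2^1*3^2*5^1*13^1*23^1*41^1*1657^( - 1 ) 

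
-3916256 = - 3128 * 1252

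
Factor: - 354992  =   - 2^4 * 11^1*2017^1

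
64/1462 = 32/731= 0.04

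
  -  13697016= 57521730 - 71218746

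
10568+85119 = 95687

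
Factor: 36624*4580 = 2^6 * 3^1 * 5^1*7^1*109^1*229^1 = 167737920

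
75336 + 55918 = 131254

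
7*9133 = 63931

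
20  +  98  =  118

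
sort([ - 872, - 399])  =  [ - 872, - 399] 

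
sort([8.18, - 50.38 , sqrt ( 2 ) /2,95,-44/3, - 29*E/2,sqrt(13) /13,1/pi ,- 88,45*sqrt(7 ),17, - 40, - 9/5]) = [- 88, - 50.38, - 40, - 29*E/2 , - 44/3, - 9/5,sqrt (13)/13 , 1/pi,sqrt( 2)/2,  8.18, 17,95,45*sqrt(7)]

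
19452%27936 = 19452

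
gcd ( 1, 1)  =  1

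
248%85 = 78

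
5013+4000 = 9013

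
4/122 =2/61 = 0.03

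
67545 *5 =337725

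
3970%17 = 9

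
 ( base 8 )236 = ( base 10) 158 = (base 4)2132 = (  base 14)b4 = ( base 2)10011110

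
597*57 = 34029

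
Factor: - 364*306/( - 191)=2^3 * 3^2*7^1*13^1*17^1*191^( - 1 ) = 111384/191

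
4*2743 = 10972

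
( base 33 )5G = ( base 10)181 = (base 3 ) 20201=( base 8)265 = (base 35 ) 56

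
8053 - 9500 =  - 1447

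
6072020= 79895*76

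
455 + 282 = 737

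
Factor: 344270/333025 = 398/385= 2^1*5^(-1)*7^( - 1)*11^(  -  1) * 199^1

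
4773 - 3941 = 832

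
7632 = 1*7632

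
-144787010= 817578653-962365663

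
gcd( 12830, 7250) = 10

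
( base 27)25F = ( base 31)1kr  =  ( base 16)648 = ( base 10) 1608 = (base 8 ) 3110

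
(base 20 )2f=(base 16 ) 37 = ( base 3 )2001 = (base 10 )55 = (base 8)67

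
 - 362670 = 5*( - 72534)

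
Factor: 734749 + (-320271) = 414478=2^1*207239^1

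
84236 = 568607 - 484371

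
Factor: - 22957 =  - 11^1*2087^1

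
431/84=431/84 = 5.13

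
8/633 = 8/633= 0.01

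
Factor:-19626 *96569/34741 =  - 2^1 * 3^1*7^( - 2)*11^1*709^( - 1)* 3271^1*8779^1 = - 1895263194/34741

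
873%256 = 105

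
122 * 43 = 5246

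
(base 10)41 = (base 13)32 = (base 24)1h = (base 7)56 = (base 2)101001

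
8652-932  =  7720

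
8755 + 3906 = 12661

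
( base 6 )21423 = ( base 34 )2j9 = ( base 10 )2967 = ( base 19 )843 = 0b101110010111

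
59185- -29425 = 88610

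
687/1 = 687 = 687.00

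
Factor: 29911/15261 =3^(  -  1 )*7^1*4273^1*5087^ ( - 1 ) 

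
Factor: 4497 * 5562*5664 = 2^6*3^5*59^1*103^1*1499^1 = 141669746496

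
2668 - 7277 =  - 4609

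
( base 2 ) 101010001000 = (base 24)4g8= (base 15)BEB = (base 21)628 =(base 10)2696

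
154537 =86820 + 67717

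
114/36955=6/1945 = 0.00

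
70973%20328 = 9989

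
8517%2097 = 129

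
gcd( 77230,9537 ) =1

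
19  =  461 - 442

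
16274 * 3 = 48822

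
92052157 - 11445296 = 80606861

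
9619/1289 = 7 + 596/1289 = 7.46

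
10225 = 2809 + 7416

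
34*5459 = 185606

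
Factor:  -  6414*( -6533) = 41902662 =2^1 * 3^1 * 47^1*139^1*1069^1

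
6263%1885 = 608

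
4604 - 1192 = 3412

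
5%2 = 1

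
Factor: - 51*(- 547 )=27897 = 3^1 *17^1*547^1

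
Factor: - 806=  - 2^1*13^1*31^1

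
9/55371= 3/18457 = 0.00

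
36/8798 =18/4399= 0.00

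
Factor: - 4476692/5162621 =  - 2^2 * 11^1*47^( - 1)*71^1*1433^1*109843^( - 1) 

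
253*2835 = 717255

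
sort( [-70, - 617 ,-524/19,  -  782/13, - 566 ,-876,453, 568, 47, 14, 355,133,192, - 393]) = [ -876, - 617, - 566,  -  393, - 70, - 782/13, - 524/19,  14,47,  133, 192, 355, 453, 568]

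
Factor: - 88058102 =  - 2^1 * 11^1 * 4002641^1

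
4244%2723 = 1521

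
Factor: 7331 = 7331^1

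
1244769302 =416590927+828178375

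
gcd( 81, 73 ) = 1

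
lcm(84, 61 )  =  5124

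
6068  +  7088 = 13156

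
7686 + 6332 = 14018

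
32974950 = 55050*599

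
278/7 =278/7 =39.71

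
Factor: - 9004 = - 2^2*2251^1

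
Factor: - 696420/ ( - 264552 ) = 2^(-1)*3^1*5^1*53^1*151^(  -  1)= 795/302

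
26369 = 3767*7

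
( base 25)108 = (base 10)633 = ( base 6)2533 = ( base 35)i3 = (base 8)1171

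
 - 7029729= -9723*723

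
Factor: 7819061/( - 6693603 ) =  - 3^( - 1)*7^(  -  1)*47^1*166363^1*318743^(  -  1 )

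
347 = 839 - 492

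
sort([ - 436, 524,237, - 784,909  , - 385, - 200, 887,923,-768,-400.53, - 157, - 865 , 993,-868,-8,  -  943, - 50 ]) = [ - 943, - 868, - 865, - 784, - 768, - 436, - 400.53, - 385,- 200, - 157, - 50, - 8,237,524,887, 909, 923,993] 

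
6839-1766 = 5073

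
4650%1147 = 62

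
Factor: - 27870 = - 2^1*3^1*5^1*929^1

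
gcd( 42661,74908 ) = 1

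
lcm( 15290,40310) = 443410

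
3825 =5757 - 1932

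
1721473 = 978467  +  743006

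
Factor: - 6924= - 2^2*3^1*577^1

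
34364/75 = 458+14/75 = 458.19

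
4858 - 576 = 4282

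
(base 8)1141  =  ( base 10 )609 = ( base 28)LL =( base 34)hv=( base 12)429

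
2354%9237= 2354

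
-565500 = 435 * ( - 1300) 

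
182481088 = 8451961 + 174029127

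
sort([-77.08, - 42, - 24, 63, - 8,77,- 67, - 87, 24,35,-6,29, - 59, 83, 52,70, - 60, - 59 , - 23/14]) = [ - 87, - 77.08, - 67, - 60, - 59, - 59, -42 ,  -  24, - 8 ,-6,- 23/14, 24,29, 35, 52,63,70,77 , 83 ] 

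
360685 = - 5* ( - 72137)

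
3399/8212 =3399/8212  =  0.41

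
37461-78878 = - 41417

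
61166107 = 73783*829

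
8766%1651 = 511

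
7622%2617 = 2388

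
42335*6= 254010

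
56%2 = 0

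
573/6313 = 573/6313 = 0.09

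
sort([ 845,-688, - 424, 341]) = [-688,-424, 341,845 ]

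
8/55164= 2/13791=0.00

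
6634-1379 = 5255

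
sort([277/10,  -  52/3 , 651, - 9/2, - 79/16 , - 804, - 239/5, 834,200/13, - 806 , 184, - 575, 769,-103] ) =[ - 806,-804, - 575, - 103, - 239/5,-52/3, - 79/16, -9/2 , 200/13, 277/10, 184, 651, 769, 834]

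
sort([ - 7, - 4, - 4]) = [- 7, - 4,- 4]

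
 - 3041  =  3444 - 6485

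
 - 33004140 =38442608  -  71446748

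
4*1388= 5552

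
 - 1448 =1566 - 3014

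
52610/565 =10522/113  =  93.12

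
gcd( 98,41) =1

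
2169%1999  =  170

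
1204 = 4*301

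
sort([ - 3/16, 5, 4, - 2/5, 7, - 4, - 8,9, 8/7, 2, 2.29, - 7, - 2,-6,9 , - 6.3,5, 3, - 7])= [ - 8,-7  , - 7, - 6.3, - 6, - 4,-2, - 2/5, - 3/16, 8/7, 2, 2.29, 3,  4,5, 5,7, 9, 9] 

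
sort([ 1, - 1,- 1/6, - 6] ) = [ - 6, - 1, - 1/6,1] 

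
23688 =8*2961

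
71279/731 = 97  +  372/731 =97.51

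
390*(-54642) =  - 21310380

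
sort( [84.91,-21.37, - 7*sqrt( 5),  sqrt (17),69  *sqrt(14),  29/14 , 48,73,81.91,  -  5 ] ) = [-21.37, - 7*sqrt( 5), - 5,29/14,sqrt(17), 48,73,81.91, 84.91, 69*sqrt (14)]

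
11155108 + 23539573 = 34694681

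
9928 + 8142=18070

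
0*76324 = 0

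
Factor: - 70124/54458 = - 2^1*47^1*73^(-1) = -94/73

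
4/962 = 2/481 = 0.00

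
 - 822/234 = -4+19/39= - 3.51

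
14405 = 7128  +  7277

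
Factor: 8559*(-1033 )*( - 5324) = 2^2*3^3 * 11^3*317^1*1033^1 = 47071863828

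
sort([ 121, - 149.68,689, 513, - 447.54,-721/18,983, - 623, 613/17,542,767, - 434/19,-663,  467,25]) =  [ - 663, - 623, - 447.54,  -  149.68,- 721/18, -434/19, 25, 613/17,121,467, 513,542, 689,767,983]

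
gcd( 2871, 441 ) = 9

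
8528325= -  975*( - 8747)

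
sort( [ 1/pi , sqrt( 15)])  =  [ 1/pi, sqrt( 15)]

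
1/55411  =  1/55411 = 0.00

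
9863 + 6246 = 16109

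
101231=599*169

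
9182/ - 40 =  - 230+ 9/20 = -229.55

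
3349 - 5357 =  - 2008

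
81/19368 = 9/2152 =0.00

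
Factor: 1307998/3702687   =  2^1*3^( - 1) * 19^1 *43^( - 1 )*28703^( - 1)*34421^1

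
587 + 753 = 1340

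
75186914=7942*9467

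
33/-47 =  - 33/47 = -0.70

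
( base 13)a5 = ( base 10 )135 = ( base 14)99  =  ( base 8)207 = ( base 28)4n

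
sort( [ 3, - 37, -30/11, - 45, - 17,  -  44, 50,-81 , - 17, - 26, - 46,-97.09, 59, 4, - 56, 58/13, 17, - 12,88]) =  [ - 97.09, - 81,-56,- 46,  -  45,-44, - 37, - 26  , - 17, - 17, - 12 ,-30/11, 3, 4 , 58/13, 17, 50,59,88]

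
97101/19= 5110  +  11/19=5110.58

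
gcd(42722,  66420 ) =82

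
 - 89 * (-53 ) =4717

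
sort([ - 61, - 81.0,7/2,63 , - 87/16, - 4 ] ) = [ - 81.0, - 61 , - 87/16, -4, 7/2, 63 ] 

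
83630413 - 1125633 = 82504780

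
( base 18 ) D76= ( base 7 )15444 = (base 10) 4344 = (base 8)10370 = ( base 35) 3j4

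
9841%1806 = 811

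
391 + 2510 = 2901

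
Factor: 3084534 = 2^1 * 3^3*239^2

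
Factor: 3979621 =23^1*71^1*2437^1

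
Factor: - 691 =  - 691^1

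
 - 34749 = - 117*297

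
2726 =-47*( - 58) 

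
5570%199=197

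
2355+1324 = 3679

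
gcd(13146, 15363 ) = 3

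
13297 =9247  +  4050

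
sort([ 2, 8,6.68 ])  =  [ 2 , 6.68,  8]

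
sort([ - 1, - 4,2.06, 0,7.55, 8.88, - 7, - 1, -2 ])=[ - 7, - 4 ,-2,-1, - 1, 0,  2.06, 7.55,8.88 ]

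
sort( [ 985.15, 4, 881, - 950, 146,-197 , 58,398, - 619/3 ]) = [  -  950,-619/3, - 197 , 4, 58,  146, 398, 881 , 985.15] 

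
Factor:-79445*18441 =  - 1465045245 = - 3^3*5^1 * 683^1*15889^1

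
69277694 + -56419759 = 12857935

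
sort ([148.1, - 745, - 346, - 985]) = [ - 985, - 745,  -  346,148.1]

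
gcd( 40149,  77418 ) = 9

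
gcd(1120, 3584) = 224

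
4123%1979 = 165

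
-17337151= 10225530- 27562681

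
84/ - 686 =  - 6/49 = - 0.12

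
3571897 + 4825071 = 8396968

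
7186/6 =3593/3 =1197.67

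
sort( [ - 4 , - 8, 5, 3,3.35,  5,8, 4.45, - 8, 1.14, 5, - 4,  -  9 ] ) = [ - 9, -8,  -  8,  -  4,-4,1.14, 3  ,  3.35, 4.45, 5,5, 5, 8 ] 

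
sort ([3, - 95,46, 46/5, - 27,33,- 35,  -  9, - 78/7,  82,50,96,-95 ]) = [  -  95, - 95 ,  -  35,-27,-78/7, - 9 , 3 , 46/5,33,46, 50,82,96]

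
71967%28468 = 15031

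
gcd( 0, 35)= 35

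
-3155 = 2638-5793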